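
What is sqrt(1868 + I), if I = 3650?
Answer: sqrt(5518) ≈ 74.283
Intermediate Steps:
sqrt(1868 + I) = sqrt(1868 + 3650) = sqrt(5518)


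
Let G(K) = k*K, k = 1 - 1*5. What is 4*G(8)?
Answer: -128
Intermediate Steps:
k = -4 (k = 1 - 5 = -4)
G(K) = -4*K
4*G(8) = 4*(-4*8) = 4*(-32) = -128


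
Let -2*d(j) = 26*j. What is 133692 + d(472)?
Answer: 127556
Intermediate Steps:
d(j) = -13*j
133692 + d(472) = 133692 - 13*472 = 133692 - 6136 = 127556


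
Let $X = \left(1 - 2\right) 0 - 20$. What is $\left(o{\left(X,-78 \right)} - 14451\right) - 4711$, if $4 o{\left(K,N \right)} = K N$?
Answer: $-18772$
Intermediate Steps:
$X = -20$ ($X = \left(-1\right) 0 - 20 = 0 - 20 = -20$)
$o{\left(K,N \right)} = \frac{K N}{4}$
$\left(o{\left(X,-78 \right)} - 14451\right) - 4711 = \left(\frac{1}{4} \left(-20\right) \left(-78\right) - 14451\right) - 4711 = \left(390 - 14451\right) - 4711 = -14061 - 4711 = -18772$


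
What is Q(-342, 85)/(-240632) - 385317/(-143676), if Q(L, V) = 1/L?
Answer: 880836207259/328443910704 ≈ 2.6818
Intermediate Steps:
Q(-342, 85)/(-240632) - 385317/(-143676) = 1/(-342*(-240632)) - 385317/(-143676) = -1/342*(-1/240632) - 385317*(-1/143676) = 1/82296144 + 42813/15964 = 880836207259/328443910704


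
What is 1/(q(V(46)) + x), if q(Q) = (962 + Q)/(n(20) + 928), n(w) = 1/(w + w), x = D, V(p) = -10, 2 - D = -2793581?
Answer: 5303/14814376089 ≈ 3.5796e-7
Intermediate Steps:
D = 2793583 (D = 2 - 1*(-2793581) = 2 + 2793581 = 2793583)
x = 2793583
n(w) = 1/(2*w)
q(Q) = 38480/37121 + 40*Q/37121 (q(Q) = (962 + Q)/((½)/20 + 928) = (962 + Q)/((½)*(1/20) + 928) = (962 + Q)/(1/40 + 928) = (962 + Q)/(37121/40) = (962 + Q)*(40/37121) = 38480/37121 + 40*Q/37121)
1/(q(V(46)) + x) = 1/((38480/37121 + (40/37121)*(-10)) + 2793583) = 1/((38480/37121 - 400/37121) + 2793583) = 1/(5440/5303 + 2793583) = 1/(14814376089/5303) = 5303/14814376089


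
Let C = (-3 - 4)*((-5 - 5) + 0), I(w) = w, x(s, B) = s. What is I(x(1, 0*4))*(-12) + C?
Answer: 58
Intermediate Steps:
C = 70 (C = -7*(-10 + 0) = -7*(-10) = 70)
I(x(1, 0*4))*(-12) + C = 1*(-12) + 70 = -12 + 70 = 58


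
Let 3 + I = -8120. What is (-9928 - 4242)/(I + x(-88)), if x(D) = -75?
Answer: 7085/4099 ≈ 1.7285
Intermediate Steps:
I = -8123 (I = -3 - 8120 = -8123)
(-9928 - 4242)/(I + x(-88)) = (-9928 - 4242)/(-8123 - 75) = -14170/(-8198) = -14170*(-1/8198) = 7085/4099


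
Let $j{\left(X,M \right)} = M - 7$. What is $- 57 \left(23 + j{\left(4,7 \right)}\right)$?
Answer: $-1311$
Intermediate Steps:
$j{\left(X,M \right)} = -7 + M$
$- 57 \left(23 + j{\left(4,7 \right)}\right) = - 57 \left(23 + \left(-7 + 7\right)\right) = - 57 \left(23 + 0\right) = \left(-57\right) 23 = -1311$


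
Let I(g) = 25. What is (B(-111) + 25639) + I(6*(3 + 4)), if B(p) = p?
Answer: 25553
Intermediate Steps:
(B(-111) + 25639) + I(6*(3 + 4)) = (-111 + 25639) + 25 = 25528 + 25 = 25553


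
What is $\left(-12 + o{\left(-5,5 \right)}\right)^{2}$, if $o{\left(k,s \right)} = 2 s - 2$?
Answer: $16$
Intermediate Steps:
$o{\left(k,s \right)} = -2 + 2 s$
$\left(-12 + o{\left(-5,5 \right)}\right)^{2} = \left(-12 + \left(-2 + 2 \cdot 5\right)\right)^{2} = \left(-12 + \left(-2 + 10\right)\right)^{2} = \left(-12 + 8\right)^{2} = \left(-4\right)^{2} = 16$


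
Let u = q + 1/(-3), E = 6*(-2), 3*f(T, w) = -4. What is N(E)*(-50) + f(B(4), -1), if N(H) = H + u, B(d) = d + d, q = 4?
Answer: 1246/3 ≈ 415.33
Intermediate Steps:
B(d) = 2*d
f(T, w) = -4/3 (f(T, w) = (⅓)*(-4) = -4/3)
E = -12
u = 11/3 (u = 4 + 1/(-3) = 4 - ⅓ = 11/3 ≈ 3.6667)
N(H) = 11/3 + H (N(H) = H + 11/3 = 11/3 + H)
N(E)*(-50) + f(B(4), -1) = (11/3 - 12)*(-50) - 4/3 = -25/3*(-50) - 4/3 = 1250/3 - 4/3 = 1246/3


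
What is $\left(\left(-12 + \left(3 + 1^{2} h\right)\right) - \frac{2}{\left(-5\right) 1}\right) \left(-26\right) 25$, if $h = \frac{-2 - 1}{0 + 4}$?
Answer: $\frac{12155}{2} \approx 6077.5$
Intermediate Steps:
$h = - \frac{3}{4} \approx -0.75$
$\left(\left(-12 + \left(3 + 1^{2} h\right)\right) - \frac{2}{\left(-5\right) 1}\right) \left(-26\right) 25 = \left(\left(-12 + \left(3 + 1^{2} \left(- \frac{3}{4}\right)\right)\right) - \frac{2}{\left(-5\right) 1}\right) \left(-26\right) 25 = \left(\left(-12 + \left(3 + 1 \left(- \frac{3}{4}\right)\right)\right) - \frac{2}{-5}\right) \left(-26\right) 25 = \left(\left(-12 + \left(3 - \frac{3}{4}\right)\right) - - \frac{2}{5}\right) \left(-26\right) 25 = \left(\left(-12 + \frac{9}{4}\right) + \frac{2}{5}\right) \left(-26\right) 25 = \left(- \frac{39}{4} + \frac{2}{5}\right) \left(-26\right) 25 = \left(- \frac{187}{20}\right) \left(-26\right) 25 = \frac{2431}{10} \cdot 25 = \frac{12155}{2}$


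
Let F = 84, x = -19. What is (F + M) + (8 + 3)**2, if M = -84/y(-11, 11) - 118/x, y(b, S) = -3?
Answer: 4545/19 ≈ 239.21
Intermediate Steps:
M = 650/19 (M = -84/(-3) - 118/(-19) = -84*(-1/3) - 118*(-1/19) = 28 + 118/19 = 650/19 ≈ 34.211)
(F + M) + (8 + 3)**2 = (84 + 650/19) + (8 + 3)**2 = 2246/19 + 11**2 = 2246/19 + 121 = 4545/19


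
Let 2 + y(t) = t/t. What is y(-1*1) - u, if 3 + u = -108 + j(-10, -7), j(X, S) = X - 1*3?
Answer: 123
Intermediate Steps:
y(t) = -1 (y(t) = -2 + t/t = -2 + 1 = -1)
j(X, S) = -3 + X (j(X, S) = X - 3 = -3 + X)
u = -124 (u = -3 + (-108 + (-3 - 10)) = -3 + (-108 - 13) = -3 - 121 = -124)
y(-1*1) - u = -1 - 1*(-124) = -1 + 124 = 123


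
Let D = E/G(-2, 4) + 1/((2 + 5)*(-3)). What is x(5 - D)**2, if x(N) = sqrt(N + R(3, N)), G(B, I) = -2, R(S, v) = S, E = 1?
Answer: 359/42 ≈ 8.5476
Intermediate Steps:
D = -23/42 (D = 1/(-2) + 1/((2 + 5)*(-3)) = 1*(-1/2) - 1/3/7 = -1/2 + (1/7)*(-1/3) = -1/2 - 1/21 = -23/42 ≈ -0.54762)
x(N) = sqrt(3 + N) (x(N) = sqrt(N + 3) = sqrt(3 + N))
x(5 - D)**2 = (sqrt(3 + (5 - 1*(-23/42))))**2 = (sqrt(3 + (5 + 23/42)))**2 = (sqrt(3 + 233/42))**2 = (sqrt(359/42))**2 = (sqrt(15078)/42)**2 = 359/42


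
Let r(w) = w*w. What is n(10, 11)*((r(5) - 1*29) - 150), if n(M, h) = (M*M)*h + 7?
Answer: -170478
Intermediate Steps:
r(w) = w²
n(M, h) = 7 + h*M² (n(M, h) = M²*h + 7 = h*M² + 7 = 7 + h*M²)
n(10, 11)*((r(5) - 1*29) - 150) = (7 + 11*10²)*((5² - 1*29) - 150) = (7 + 11*100)*((25 - 29) - 150) = (7 + 1100)*(-4 - 150) = 1107*(-154) = -170478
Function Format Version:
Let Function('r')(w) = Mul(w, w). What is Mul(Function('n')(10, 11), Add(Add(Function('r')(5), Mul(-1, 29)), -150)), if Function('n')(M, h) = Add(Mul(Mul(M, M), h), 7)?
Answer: -170478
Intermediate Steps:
Function('r')(w) = Pow(w, 2)
Function('n')(M, h) = Add(7, Mul(h, Pow(M, 2))) (Function('n')(M, h) = Add(Mul(Pow(M, 2), h), 7) = Add(Mul(h, Pow(M, 2)), 7) = Add(7, Mul(h, Pow(M, 2))))
Mul(Function('n')(10, 11), Add(Add(Function('r')(5), Mul(-1, 29)), -150)) = Mul(Add(7, Mul(11, Pow(10, 2))), Add(Add(Pow(5, 2), Mul(-1, 29)), -150)) = Mul(Add(7, Mul(11, 100)), Add(Add(25, -29), -150)) = Mul(Add(7, 1100), Add(-4, -150)) = Mul(1107, -154) = -170478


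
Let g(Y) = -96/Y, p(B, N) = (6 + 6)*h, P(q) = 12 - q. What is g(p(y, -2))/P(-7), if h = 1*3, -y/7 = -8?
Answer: -8/57 ≈ -0.14035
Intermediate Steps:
y = 56 (y = -7*(-8) = 56)
h = 3
p(B, N) = 36 (p(B, N) = (6 + 6)*3 = 12*3 = 36)
g(p(y, -2))/P(-7) = (-96/36)/(12 - 1*(-7)) = (-96*1/36)/(12 + 7) = -8/3/19 = -8/3*1/19 = -8/57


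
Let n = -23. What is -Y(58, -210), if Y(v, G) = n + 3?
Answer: 20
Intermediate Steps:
Y(v, G) = -20 (Y(v, G) = -23 + 3 = -20)
-Y(58, -210) = -1*(-20) = 20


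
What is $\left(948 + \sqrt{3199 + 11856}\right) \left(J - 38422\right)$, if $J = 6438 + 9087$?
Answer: $-21706356 - 22897 \sqrt{15055} \approx -2.4516 \cdot 10^{7}$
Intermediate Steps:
$J = 15525$
$\left(948 + \sqrt{3199 + 11856}\right) \left(J - 38422\right) = \left(948 + \sqrt{3199 + 11856}\right) \left(15525 - 38422\right) = \left(948 + \sqrt{15055}\right) \left(-22897\right) = -21706356 - 22897 \sqrt{15055}$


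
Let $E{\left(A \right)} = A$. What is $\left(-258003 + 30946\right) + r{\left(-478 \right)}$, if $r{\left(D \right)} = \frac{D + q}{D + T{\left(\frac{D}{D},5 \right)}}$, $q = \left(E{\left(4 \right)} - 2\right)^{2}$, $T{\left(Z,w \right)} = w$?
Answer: $- \frac{107397487}{473} \approx -2.2706 \cdot 10^{5}$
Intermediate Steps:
$q = 4$ ($q = \left(4 - 2\right)^{2} = 2^{2} = 4$)
$r{\left(D \right)} = \frac{4 + D}{5 + D}$ ($r{\left(D \right)} = \frac{D + 4}{D + 5} = \frac{4 + D}{5 + D}$)
$\left(-258003 + 30946\right) + r{\left(-478 \right)} = \left(-258003 + 30946\right) + \frac{4 - 478}{5 - 478} = -227057 + \frac{1}{-473} \left(-474\right) = -227057 - - \frac{474}{473} = -227057 + \frac{474}{473} = - \frac{107397487}{473}$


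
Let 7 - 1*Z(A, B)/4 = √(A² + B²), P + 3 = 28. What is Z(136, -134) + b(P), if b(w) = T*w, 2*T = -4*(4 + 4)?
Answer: -372 - 8*√9113 ≈ -1135.7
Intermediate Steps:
P = 25 (P = -3 + 28 = 25)
T = -16 (T = (-4*(4 + 4))/2 = (-4*8)/2 = (½)*(-32) = -16)
b(w) = -16*w
Z(A, B) = 28 - 4*√(A² + B²)
Z(136, -134) + b(P) = (28 - 4*√(136² + (-134)²)) - 16*25 = (28 - 4*√(18496 + 17956)) - 400 = (28 - 8*√9113) - 400 = -372 - 8*√9113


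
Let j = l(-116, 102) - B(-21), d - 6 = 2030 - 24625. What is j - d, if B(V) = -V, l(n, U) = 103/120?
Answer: 2708263/120 ≈ 22569.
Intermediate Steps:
l(n, U) = 103/120 (l(n, U) = 103*(1/120) = 103/120)
d = -22589 (d = 6 + (2030 - 24625) = 6 - 22595 = -22589)
j = -2417/120 (j = 103/120 - (-1)*(-21) = 103/120 - 1*21 = 103/120 - 21 = -2417/120 ≈ -20.142)
j - d = -2417/120 - 1*(-22589) = -2417/120 + 22589 = 2708263/120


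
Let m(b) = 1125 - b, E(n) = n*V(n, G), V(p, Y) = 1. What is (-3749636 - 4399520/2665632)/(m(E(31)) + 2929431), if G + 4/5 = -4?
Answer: -312348565921/244115663025 ≈ -1.2795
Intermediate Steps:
G = -24/5 (G = -⅘ - 4 = -24/5 ≈ -4.8000)
E(n) = n (E(n) = n*1 = n)
(-3749636 - 4399520/2665632)/(m(E(31)) + 2929431) = (-3749636 - 4399520/2665632)/((1125 - 1*31) + 2929431) = (-3749636 - 4399520*1/2665632)/((1125 - 31) + 2929431) = (-3749636 - 137485/83301)/(1094 + 2929431) = -312348565921/83301/2930525 = -312348565921/83301*1/2930525 = -312348565921/244115663025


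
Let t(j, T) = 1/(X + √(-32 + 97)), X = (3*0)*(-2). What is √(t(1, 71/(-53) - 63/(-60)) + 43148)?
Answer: √(182300300 + 65*√65)/65 ≈ 207.72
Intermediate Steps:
X = 0 (X = 0*(-2) = 0)
t(j, T) = √65/65 (t(j, T) = 1/(0 + √(-32 + 97)) = 1/(0 + √65) = 1/(√65) = √65/65)
√(t(1, 71/(-53) - 63/(-60)) + 43148) = √(√65/65 + 43148) = √(43148 + √65/65)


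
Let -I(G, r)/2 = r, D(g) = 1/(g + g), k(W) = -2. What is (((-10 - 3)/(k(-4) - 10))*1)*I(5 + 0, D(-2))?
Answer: 13/24 ≈ 0.54167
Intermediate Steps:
D(g) = 1/(2*g)
I(G, r) = -2*r
(((-10 - 3)/(k(-4) - 10))*1)*I(5 + 0, D(-2)) = (((-10 - 3)/(-2 - 10))*1)*(-1/(-2)) = (-13/(-12)*1)*(-(-1)/2) = (-13*(-1/12)*1)*(-2*(-1/4)) = ((13/12)*1)*(1/2) = (13/12)*(1/2) = 13/24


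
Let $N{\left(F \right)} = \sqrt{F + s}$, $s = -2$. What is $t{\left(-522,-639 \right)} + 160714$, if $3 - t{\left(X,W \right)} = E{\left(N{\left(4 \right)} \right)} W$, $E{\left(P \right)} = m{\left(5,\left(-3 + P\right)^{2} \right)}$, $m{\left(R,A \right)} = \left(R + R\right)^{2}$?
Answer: $224617$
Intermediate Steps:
$N{\left(F \right)} = \sqrt{-2 + F}$ ($N{\left(F \right)} = \sqrt{F - 2} = \sqrt{-2 + F}$)
$m{\left(R,A \right)} = 4 R^{2}$ ($m{\left(R,A \right)} = \left(2 R\right)^{2} = 4 R^{2}$)
$E{\left(P \right)} = 100$ ($E{\left(P \right)} = 4 \cdot 5^{2} = 4 \cdot 25 = 100$)
$t{\left(X,W \right)} = 3 - 100 W$
$t{\left(-522,-639 \right)} + 160714 = \left(3 - -63900\right) + 160714 = \left(3 + 63900\right) + 160714 = 63903 + 160714 = 224617$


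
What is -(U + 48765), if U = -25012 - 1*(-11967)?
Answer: -35720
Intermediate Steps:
U = -13045 (U = -25012 + 11967 = -13045)
-(U + 48765) = -(-13045 + 48765) = -1*35720 = -35720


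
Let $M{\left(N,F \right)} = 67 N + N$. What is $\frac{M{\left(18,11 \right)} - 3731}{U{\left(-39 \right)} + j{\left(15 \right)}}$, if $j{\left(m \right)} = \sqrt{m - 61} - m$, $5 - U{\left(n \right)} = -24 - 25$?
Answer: $- \frac{97773}{1567} + \frac{2507 i \sqrt{46}}{1567} \approx -62.395 + 10.851 i$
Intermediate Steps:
$U{\left(n \right)} = 54$ ($U{\left(n \right)} = 5 - \left(-24 - 25\right) = 5 - -49 = 5 + 49 = 54$)
$M{\left(N,F \right)} = 68 N$
$j{\left(m \right)} = \sqrt{-61 + m} - m$
$\frac{M{\left(18,11 \right)} - 3731}{U{\left(-39 \right)} + j{\left(15 \right)}} = \frac{68 \cdot 18 - 3731}{54 + \left(\sqrt{-61 + 15} - 15\right)} = \frac{1224 - 3731}{54 - \left(15 - \sqrt{-46}\right)} = - \frac{2507}{54 - \left(15 - i \sqrt{46}\right)} = - \frac{2507}{39 + i \sqrt{46}}$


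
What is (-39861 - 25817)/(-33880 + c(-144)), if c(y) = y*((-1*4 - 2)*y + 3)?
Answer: 32839/79364 ≈ 0.41378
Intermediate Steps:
c(y) = y*(3 - 6*y) (c(y) = y*((-4 - 2)*y + 3) = y*(-6*y + 3) = y*(3 - 6*y))
(-39861 - 25817)/(-33880 + c(-144)) = (-39861 - 25817)/(-33880 + 3*(-144)*(1 - 2*(-144))) = -65678/(-33880 + 3*(-144)*(1 + 288)) = -65678/(-33880 + 3*(-144)*289) = -65678/(-33880 - 124848) = -65678/(-158728) = -65678*(-1/158728) = 32839/79364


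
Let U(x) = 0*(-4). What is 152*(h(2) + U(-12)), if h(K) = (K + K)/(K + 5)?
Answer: 608/7 ≈ 86.857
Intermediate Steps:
h(K) = 2*K/(5 + K) (h(K) = (2*K)/(5 + K) = 2*K/(5 + K))
U(x) = 0
152*(h(2) + U(-12)) = 152*(2*2/(5 + 2) + 0) = 152*(2*2/7 + 0) = 152*(2*2*(⅐) + 0) = 152*(4/7 + 0) = 152*(4/7) = 608/7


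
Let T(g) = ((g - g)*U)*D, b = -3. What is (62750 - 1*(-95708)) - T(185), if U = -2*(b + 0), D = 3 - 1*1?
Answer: 158458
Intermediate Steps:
D = 2 (D = 3 - 1 = 2)
U = 6 (U = -2*(-3 + 0) = -2*(-3) = 6)
T(g) = 0 (T(g) = ((g - g)*6)*2 = (0*6)*2 = 0*2 = 0)
(62750 - 1*(-95708)) - T(185) = (62750 - 1*(-95708)) - 1*0 = (62750 + 95708) + 0 = 158458 + 0 = 158458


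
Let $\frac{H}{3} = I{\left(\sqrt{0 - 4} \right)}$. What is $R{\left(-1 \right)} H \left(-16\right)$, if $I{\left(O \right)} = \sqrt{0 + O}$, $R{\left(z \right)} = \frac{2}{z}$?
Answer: $96 + 96 i \approx 96.0 + 96.0 i$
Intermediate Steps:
$I{\left(O \right)} = \sqrt{O}$
$H = 3 + 3 i$ ($H = 3 \sqrt{\sqrt{0 - 4}} = 3 \sqrt{\sqrt{-4}} = 3 \sqrt{2 i} = 3 \left(1 + i\right) = 3 + 3 i \approx 3.0 + 3.0 i$)
$R{\left(-1 \right)} H \left(-16\right) = \frac{2}{-1} \left(3 + 3 i\right) \left(-16\right) = 2 \left(-1\right) \left(3 + 3 i\right) \left(-16\right) = - 2 \left(3 + 3 i\right) \left(-16\right) = \left(-6 - 6 i\right) \left(-16\right) = 96 + 96 i$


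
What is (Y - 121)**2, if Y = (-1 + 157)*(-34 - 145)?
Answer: 786522025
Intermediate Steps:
Y = -27924 (Y = 156*(-179) = -27924)
(Y - 121)**2 = (-27924 - 121)**2 = (-28045)**2 = 786522025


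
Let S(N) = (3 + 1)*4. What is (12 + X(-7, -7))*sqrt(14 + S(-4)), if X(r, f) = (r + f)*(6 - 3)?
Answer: -30*sqrt(30) ≈ -164.32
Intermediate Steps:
S(N) = 16 (S(N) = 4*4 = 16)
X(r, f) = 3*f + 3*r (X(r, f) = (f + r)*3 = 3*f + 3*r)
(12 + X(-7, -7))*sqrt(14 + S(-4)) = (12 + (3*(-7) + 3*(-7)))*sqrt(14 + 16) = (12 + (-21 - 21))*sqrt(30) = (12 - 42)*sqrt(30) = -30*sqrt(30)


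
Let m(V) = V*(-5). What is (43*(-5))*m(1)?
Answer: 1075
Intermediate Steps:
m(V) = -5*V
(43*(-5))*m(1) = (43*(-5))*(-5*1) = -215*(-5) = 1075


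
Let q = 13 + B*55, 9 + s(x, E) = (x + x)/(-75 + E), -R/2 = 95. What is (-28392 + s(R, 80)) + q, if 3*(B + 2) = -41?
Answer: -87977/3 ≈ -29326.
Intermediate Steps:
B = -47/3 (B = -2 + (⅓)*(-41) = -2 - 41/3 = -47/3 ≈ -15.667)
R = -190 (R = -2*95 = -190)
s(x, E) = -9 + 2*x/(-75 + E) (s(x, E) = -9 + (x + x)/(-75 + E) = -9 + (2*x)/(-75 + E) = -9 + 2*x/(-75 + E))
q = -2546/3 (q = 13 - 47/3*55 = 13 - 2585/3 = -2546/3 ≈ -848.67)
(-28392 + s(R, 80)) + q = (-28392 + (675 - 9*80 + 2*(-190))/(-75 + 80)) - 2546/3 = (-28392 + (675 - 720 - 380)/5) - 2546/3 = (-28392 + (⅕)*(-425)) - 2546/3 = (-28392 - 85) - 2546/3 = -28477 - 2546/3 = -87977/3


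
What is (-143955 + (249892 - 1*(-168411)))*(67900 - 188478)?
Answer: -33080333144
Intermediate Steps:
(-143955 + (249892 - 1*(-168411)))*(67900 - 188478) = (-143955 + (249892 + 168411))*(-120578) = (-143955 + 418303)*(-120578) = 274348*(-120578) = -33080333144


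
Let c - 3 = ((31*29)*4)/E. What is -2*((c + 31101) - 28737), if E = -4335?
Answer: -20514698/4335 ≈ -4732.3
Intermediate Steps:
c = 9409/4335 (c = 3 + ((31*29)*4)/(-4335) = 3 + (899*4)*(-1/4335) = 3 + 3596*(-1/4335) = 3 - 3596/4335 = 9409/4335 ≈ 2.1705)
-2*((c + 31101) - 28737) = -2*((9409/4335 + 31101) - 28737) = -2*(134832244/4335 - 28737) = -2*10257349/4335 = -20514698/4335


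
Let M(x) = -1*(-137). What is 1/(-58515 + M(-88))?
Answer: -1/58378 ≈ -1.7130e-5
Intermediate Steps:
M(x) = 137
1/(-58515 + M(-88)) = 1/(-58515 + 137) = 1/(-58378) = -1/58378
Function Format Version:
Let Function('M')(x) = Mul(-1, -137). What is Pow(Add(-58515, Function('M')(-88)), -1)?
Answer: Rational(-1, 58378) ≈ -1.7130e-5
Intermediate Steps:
Function('M')(x) = 137
Pow(Add(-58515, Function('M')(-88)), -1) = Pow(Add(-58515, 137), -1) = Pow(-58378, -1) = Rational(-1, 58378)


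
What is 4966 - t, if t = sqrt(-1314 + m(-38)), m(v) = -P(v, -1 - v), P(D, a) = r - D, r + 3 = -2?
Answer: 4966 - I*sqrt(1347) ≈ 4966.0 - 36.701*I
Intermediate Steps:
r = -5 (r = -3 - 2 = -5)
P(D, a) = -5 - D
m(v) = 5 + v (m(v) = -(-5 - v) = 5 + v)
t = I*sqrt(1347) (t = sqrt(-1314 + (5 - 38)) = sqrt(-1314 - 33) = sqrt(-1347) = I*sqrt(1347) ≈ 36.701*I)
4966 - t = 4966 - I*sqrt(1347)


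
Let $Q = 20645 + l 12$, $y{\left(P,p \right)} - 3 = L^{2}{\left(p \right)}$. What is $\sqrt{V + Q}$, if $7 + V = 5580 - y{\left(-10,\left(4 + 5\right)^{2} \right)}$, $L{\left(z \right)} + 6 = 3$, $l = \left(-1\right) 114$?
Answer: $\sqrt{24838} \approx 157.6$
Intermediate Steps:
$l = -114$
$L{\left(z \right)} = -3$ ($L{\left(z \right)} = -6 + 3 = -3$)
$y{\left(P,p \right)} = 12$ ($y{\left(P,p \right)} = 3 + \left(-3\right)^{2} = 3 + 9 = 12$)
$Q = 19277$ ($Q = 20645 - 1368 = 19277$)
$V = 5561$ ($V = -7 + \left(5580 - 12\right) = -7 + 5568 = 5561$)
$\sqrt{V + Q} = \sqrt{5561 + 19277} = \sqrt{24838}$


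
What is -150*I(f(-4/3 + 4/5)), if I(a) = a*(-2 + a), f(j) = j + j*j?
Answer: -56672/675 ≈ -83.958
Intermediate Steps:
f(j) = j + j²
-150*I(f(-4/3 + 4/5)) = -150*(-4/3 + 4/5)*(1 + (-4/3 + 4/5))*(-2 + (-4/3 + 4/5)*(1 + (-4/3 + 4/5))) = -150*(-4*⅓ + 4*(⅕))*(1 + (-4*⅓ + 4*(⅕)))*(-2 + (-4*⅓ + 4*(⅕))*(1 + (-4*⅓ + 4*(⅕)))) = -150*(-4/3 + ⅘)*(1 + (-4/3 + ⅘))*(-2 + (-4/3 + ⅘)*(1 + (-4/3 + ⅘))) = -150*(-8*(1 - 8/15)/15)*(-2 - 8*(1 - 8/15)/15) = -150*(-8/15*7/15)*(-2 - 8/15*7/15) = -(-112)*(-2 - 56/225)/3 = -(-112)*(-506)/(3*225) = -150*28336/50625 = -56672/675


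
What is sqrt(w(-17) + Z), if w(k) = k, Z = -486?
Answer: I*sqrt(503) ≈ 22.428*I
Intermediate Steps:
sqrt(w(-17) + Z) = sqrt(-17 - 486) = sqrt(-503) = I*sqrt(503)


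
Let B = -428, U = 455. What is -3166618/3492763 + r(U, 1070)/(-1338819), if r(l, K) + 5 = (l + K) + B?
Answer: -1414447480446/1558725822299 ≈ -0.90744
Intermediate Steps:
r(l, K) = -433 + K + l (r(l, K) = -5 + ((l + K) - 428) = -5 + ((K + l) - 428) = -5 + (-428 + K + l) = -433 + K + l)
-3166618/3492763 + r(U, 1070)/(-1338819) = -3166618/3492763 + (-433 + 1070 + 455)/(-1338819) = -3166618*1/3492763 + 1092*(-1/1338819) = -3166618/3492763 - 364/446273 = -1414447480446/1558725822299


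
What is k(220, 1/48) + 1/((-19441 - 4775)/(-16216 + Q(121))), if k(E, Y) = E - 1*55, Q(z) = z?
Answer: 1337245/8072 ≈ 165.66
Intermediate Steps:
k(E, Y) = -55 + E (k(E, Y) = E - 55 = -55 + E)
k(220, 1/48) + 1/((-19441 - 4775)/(-16216 + Q(121))) = (-55 + 220) + 1/((-19441 - 4775)/(-16216 + 121)) = 165 + 1/(-24216/(-16095)) = 165 + 1/(-24216*(-1/16095)) = 165 + 1/(8072/5365) = 165 + 5365/8072 = 1337245/8072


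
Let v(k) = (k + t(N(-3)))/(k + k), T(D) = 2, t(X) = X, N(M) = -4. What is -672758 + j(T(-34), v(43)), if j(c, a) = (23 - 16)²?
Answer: -672709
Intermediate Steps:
v(k) = (-4 + k)/(2*k) (v(k) = (k - 4)/(k + k) = (-4 + k)/((2*k)) = (-4 + k)*(1/(2*k)) = (-4 + k)/(2*k))
j(c, a) = 49 (j(c, a) = 7² = 49)
-672758 + j(T(-34), v(43)) = -672758 + 49 = -672709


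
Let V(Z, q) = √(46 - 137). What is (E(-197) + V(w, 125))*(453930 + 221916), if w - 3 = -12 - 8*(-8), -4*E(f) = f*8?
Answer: 266283324 + 675846*I*√91 ≈ 2.6628e+8 + 6.4472e+6*I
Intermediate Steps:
E(f) = -2*f (E(f) = -f*8/4 = -2*f)
w = 55 (w = 3 + (-12 - 8*(-8)) = 3 + (-12 + 64) = 3 + 52 = 55)
V(Z, q) = I*√91 (V(Z, q) = √(-91) = I*√91)
(E(-197) + V(w, 125))*(453930 + 221916) = (-2*(-197) + I*√91)*(453930 + 221916) = (394 + I*√91)*675846 = 266283324 + 675846*I*√91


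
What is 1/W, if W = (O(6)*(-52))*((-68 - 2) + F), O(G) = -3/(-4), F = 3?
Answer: 1/2613 ≈ 0.00038270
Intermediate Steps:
O(G) = ¾ (O(G) = -3*(-¼) = ¾)
W = 2613 (W = ((¾)*(-52))*((-68 - 2) + 3) = -39*(-70 + 3) = -39*(-67) = 2613)
1/W = 1/2613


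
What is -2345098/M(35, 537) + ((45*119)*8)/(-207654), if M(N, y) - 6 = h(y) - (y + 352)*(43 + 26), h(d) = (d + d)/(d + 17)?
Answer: 11180215639397/293990615061 ≈ 38.029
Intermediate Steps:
h(d) = 2*d/(17 + d) (h(d) = (2*d)/(17 + d) = 2*d/(17 + d))
M(N, y) = -24282 - 69*y + 2*y/(17 + y) (M(N, y) = 6 + (2*y/(17 + y) - (y + 352)*(43 + 26)) = 6 + (2*y/(17 + y) - (352 + y)*69) = 6 + (2*y/(17 + y) - (24288 + 69*y)) = 6 + (2*y/(17 + y) + (-24288 - 69*y)) = 6 + (-24288 - 69*y + 2*y/(17 + y)) = -24282 - 69*y + 2*y/(17 + y))
-2345098/M(35, 537) + ((45*119)*8)/(-207654) = -2345098*(17 + 537)/(-412794 - 25453*537 - 69*537²) + ((45*119)*8)/(-207654) = -2345098*554/(-412794 - 13668261 - 69*288369) + (5355*8)*(-1/207654) = -2345098*554/(-412794 - 13668261 - 19897461) + 42840*(-1/207654) = -2345098/((1/554)*(-33978516)) - 7140/34609 = -2345098/(-16989258/277) - 7140/34609 = -2345098*(-277/16989258) - 7140/34609 = 324796073/8494629 - 7140/34609 = 11180215639397/293990615061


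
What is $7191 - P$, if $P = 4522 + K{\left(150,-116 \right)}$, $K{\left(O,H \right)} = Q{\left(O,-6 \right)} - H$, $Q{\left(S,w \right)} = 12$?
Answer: $2541$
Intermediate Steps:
$K{\left(O,H \right)} = 12 - H$
$P = 4650$ ($P = 4522 + \left(12 - -116\right) = 4522 + \left(12 + 116\right) = 4522 + 128 = 4650$)
$7191 - P = 7191 - 4650 = 2541$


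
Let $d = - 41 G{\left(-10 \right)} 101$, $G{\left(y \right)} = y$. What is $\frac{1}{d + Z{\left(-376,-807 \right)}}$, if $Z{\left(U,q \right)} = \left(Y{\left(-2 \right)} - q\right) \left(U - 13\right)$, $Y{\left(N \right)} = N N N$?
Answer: $- \frac{1}{269401} \approx -3.7119 \cdot 10^{-6}$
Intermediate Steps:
$Y{\left(N \right)} = N^{3}$ ($Y{\left(N \right)} = N^{2} N = N^{3}$)
$d = 41410$ ($d = - 41 \left(-10\right) 101 = - \left(-410\right) 101 = \left(-1\right) \left(-41410\right) = 41410$)
$Z{\left(U,q \right)} = \left(-13 + U\right) \left(-8 - q\right)$ ($Z{\left(U,q \right)} = \left(\left(-2\right)^{3} - q\right) \left(U - 13\right) = \left(-8 - q\right) \left(-13 + U\right) = \left(-13 + U\right) \left(-8 - q\right)$)
$\frac{1}{d + Z{\left(-376,-807 \right)}} = \frac{1}{41410 + \left(104 - -3008 + 13 \left(-807\right) - \left(-376\right) \left(-807\right)\right)} = \frac{1}{41410 + \left(104 + 3008 - 10491 - 303432\right)} = \frac{1}{41410 - 310811} = \frac{1}{-269401} = - \frac{1}{269401}$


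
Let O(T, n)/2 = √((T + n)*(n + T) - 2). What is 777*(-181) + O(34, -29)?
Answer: -140637 + 2*√23 ≈ -1.4063e+5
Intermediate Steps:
O(T, n) = 2*√(-2 + (T + n)²) (O(T, n) = 2*√((T + n)*(n + T) - 2) = 2*√((T + n)*(T + n) - 2) = 2*√((T + n)² - 2) = 2*√(-2 + (T + n)²))
777*(-181) + O(34, -29) = 777*(-181) + 2*√(-2 + (34 - 29)²) = -140637 + 2*√(-2 + 5²) = -140637 + 2*√(-2 + 25) = -140637 + 2*√23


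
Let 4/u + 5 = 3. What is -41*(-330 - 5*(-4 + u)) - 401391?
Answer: -389091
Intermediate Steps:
u = -2 (u = 4/(-5 + 3) = 4/(-2) = 4*(-½) = -2)
-41*(-330 - 5*(-4 + u)) - 401391 = -41*(-330 - 5*(-4 - 2)) - 401391 = -41*(-330 - 5*(-6)) - 401391 = -41*(-330 + 30) - 401391 = -41*(-300) - 401391 = 12300 - 401391 = -389091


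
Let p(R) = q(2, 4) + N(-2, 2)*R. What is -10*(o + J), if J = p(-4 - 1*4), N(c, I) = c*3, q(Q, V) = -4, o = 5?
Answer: -490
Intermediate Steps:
N(c, I) = 3*c
p(R) = -4 - 6*R (p(R) = -4 + (3*(-2))*R = -4 - 6*R)
J = 44 (J = -4 - 6*(-4 - 1*4) = -4 - 6*(-4 - 4) = -4 - 6*(-8) = -4 + 48 = 44)
-10*(o + J) = -10*(5 + 44) = -10*49 = -490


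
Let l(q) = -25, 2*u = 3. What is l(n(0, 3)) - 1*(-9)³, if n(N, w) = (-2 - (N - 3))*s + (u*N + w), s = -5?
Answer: 704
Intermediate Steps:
u = 3/2 (u = (½)*3 = 3/2 ≈ 1.5000)
n(N, w) = -5 + w + 13*N/2 (n(N, w) = (-2 - (N - 3))*(-5) + (3*N/2 + w) = (-2 - (-3 + N))*(-5) + (w + 3*N/2) = (-2 + (3 - N))*(-5) + (w + 3*N/2) = (1 - N)*(-5) + (w + 3*N/2) = (-5 + 5*N) + (w + 3*N/2) = -5 + w + 13*N/2)
l(n(0, 3)) - 1*(-9)³ = -25 - 1*(-9)³ = -25 - 1*(-729) = -25 + 729 = 704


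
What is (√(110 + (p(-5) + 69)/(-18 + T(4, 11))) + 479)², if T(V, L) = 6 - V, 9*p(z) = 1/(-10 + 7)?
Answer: (17244 + √136974)²/1296 ≈ 2.3940e+5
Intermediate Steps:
p(z) = -1/27 (p(z) = 1/(9*(-10 + 7)) = (⅑)/(-3) = (⅑)*(-⅓) = -1/27)
(√(110 + (p(-5) + 69)/(-18 + T(4, 11))) + 479)² = (√(110 + (-1/27 + 69)/(-18 + (6 - 1*4))) + 479)² = (√(110 + 1862/(27*(-18 + (6 - 4)))) + 479)² = (√(110 + 1862/(27*(-18 + 2))) + 479)² = (√(110 + (1862/27)/(-16)) + 479)² = (√(110 + (1862/27)*(-1/16)) + 479)² = (√(110 - 931/216) + 479)² = (√(22829/216) + 479)² = (√136974/36 + 479)² = (479 + √136974/36)²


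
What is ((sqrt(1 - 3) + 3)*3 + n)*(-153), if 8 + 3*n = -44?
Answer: 1275 - 459*I*sqrt(2) ≈ 1275.0 - 649.12*I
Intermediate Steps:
n = -52/3 (n = -8/3 + (1/3)*(-44) = -8/3 - 44/3 = -52/3 ≈ -17.333)
((sqrt(1 - 3) + 3)*3 + n)*(-153) = ((sqrt(1 - 3) + 3)*3 - 52/3)*(-153) = ((sqrt(-2) + 3)*3 - 52/3)*(-153) = ((I*sqrt(2) + 3)*3 - 52/3)*(-153) = ((3 + I*sqrt(2))*3 - 52/3)*(-153) = ((9 + 3*I*sqrt(2)) - 52/3)*(-153) = (-25/3 + 3*I*sqrt(2))*(-153) = 1275 - 459*I*sqrt(2)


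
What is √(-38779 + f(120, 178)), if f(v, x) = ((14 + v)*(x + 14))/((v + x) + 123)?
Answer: I*√6862397251/421 ≈ 196.77*I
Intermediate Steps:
f(v, x) = (14 + v)*(14 + x)/(123 + v + x) (f(v, x) = ((14 + v)*(14 + x))/(123 + v + x) = (14 + v)*(14 + x)/(123 + v + x))
√(-38779 + f(120, 178)) = √(-38779 + (196 + 14*120 + 14*178 + 120*178)/(123 + 120 + 178)) = √(-38779 + (196 + 1680 + 2492 + 21360)/421) = √(-38779 + (1/421)*25728) = √(-38779 + 25728/421) = √(-16300231/421) = I*√6862397251/421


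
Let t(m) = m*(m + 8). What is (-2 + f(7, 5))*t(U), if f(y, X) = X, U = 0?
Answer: 0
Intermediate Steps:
t(m) = m*(8 + m)
(-2 + f(7, 5))*t(U) = (-2 + 5)*(0*(8 + 0)) = 3*(0*8) = 3*0 = 0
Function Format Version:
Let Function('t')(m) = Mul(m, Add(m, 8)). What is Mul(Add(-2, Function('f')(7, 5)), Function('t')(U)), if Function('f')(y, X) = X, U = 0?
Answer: 0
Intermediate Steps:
Function('t')(m) = Mul(m, Add(8, m))
Mul(Add(-2, Function('f')(7, 5)), Function('t')(U)) = Mul(Add(-2, 5), Mul(0, Add(8, 0))) = Mul(3, Mul(0, 8)) = Mul(3, 0) = 0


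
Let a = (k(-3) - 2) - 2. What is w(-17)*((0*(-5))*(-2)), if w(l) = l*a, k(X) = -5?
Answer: 0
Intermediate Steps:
a = -9 (a = (-5 - 2) - 2 = -7 - 2 = -9)
w(l) = -9*l (w(l) = l*(-9) = -9*l)
w(-17)*((0*(-5))*(-2)) = (-9*(-17))*((0*(-5))*(-2)) = 153*(0*(-2)) = 153*0 = 0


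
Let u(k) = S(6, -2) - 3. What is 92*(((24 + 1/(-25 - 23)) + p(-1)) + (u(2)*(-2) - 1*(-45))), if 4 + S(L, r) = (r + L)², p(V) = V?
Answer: 55177/12 ≈ 4598.1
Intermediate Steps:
S(L, r) = -4 + (L + r)² (S(L, r) = -4 + (r + L)² = -4 + (L + r)²)
u(k) = 9 (u(k) = (-4 + (6 - 2)²) - 3 = (-4 + 4²) - 3 = (-4 + 16) - 3 = 12 - 3 = 9)
92*(((24 + 1/(-25 - 23)) + p(-1)) + (u(2)*(-2) - 1*(-45))) = 92*(((24 + 1/(-25 - 23)) - 1) + (9*(-2) - 1*(-45))) = 92*(((24 + 1/(-48)) - 1) + (-18 + 45)) = 92*(((24 - 1/48) - 1) + 27) = 92*((1151/48 - 1) + 27) = 92*(1103/48 + 27) = 92*(2399/48) = 55177/12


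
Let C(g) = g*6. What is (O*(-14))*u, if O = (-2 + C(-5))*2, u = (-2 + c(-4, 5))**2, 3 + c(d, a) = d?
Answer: 72576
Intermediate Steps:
C(g) = 6*g
c(d, a) = -3 + d
u = 81 (u = (-2 + (-3 - 4))**2 = (-2 - 7)**2 = (-9)**2 = 81)
O = -64 (O = (-2 + 6*(-5))*2 = (-2 - 30)*2 = -32*2 = -64)
(O*(-14))*u = -64*(-14)*81 = 896*81 = 72576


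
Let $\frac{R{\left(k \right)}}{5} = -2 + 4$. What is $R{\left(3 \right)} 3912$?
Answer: $39120$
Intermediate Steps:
$R{\left(k \right)} = 10$ ($R{\left(k \right)} = 5 \left(-2 + 4\right) = 5 \cdot 2 = 10$)
$R{\left(3 \right)} 3912 = 10 \cdot 3912 = 39120$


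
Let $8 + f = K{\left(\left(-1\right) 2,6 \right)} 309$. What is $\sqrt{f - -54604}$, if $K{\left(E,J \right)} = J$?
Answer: $5 \sqrt{2258} \approx 237.59$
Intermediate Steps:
$f = 1846$ ($f = -8 + 6 \cdot 309 = -8 + 1854 = 1846$)
$\sqrt{f - -54604} = \sqrt{1846 - -54604} = \sqrt{1846 + 54604} = \sqrt{56450} = 5 \sqrt{2258}$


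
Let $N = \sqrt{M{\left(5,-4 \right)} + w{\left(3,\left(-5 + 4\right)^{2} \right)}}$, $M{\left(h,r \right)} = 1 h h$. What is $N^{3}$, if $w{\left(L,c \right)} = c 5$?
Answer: $30 \sqrt{30} \approx 164.32$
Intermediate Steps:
$M{\left(h,r \right)} = h^{2}$ ($M{\left(h,r \right)} = h h = h^{2}$)
$w{\left(L,c \right)} = 5 c$
$N = \sqrt{30}$ ($N = \sqrt{5^{2} + 5 \left(-5 + 4\right)^{2}} = \sqrt{25 + 5 \left(-1\right)^{2}} = \sqrt{25 + 5 \cdot 1} = \sqrt{25 + 5} = \sqrt{30} \approx 5.4772$)
$N^{3} = \left(\sqrt{30}\right)^{3} = 30 \sqrt{30}$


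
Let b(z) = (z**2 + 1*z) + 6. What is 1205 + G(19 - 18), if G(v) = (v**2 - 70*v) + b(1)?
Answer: 1144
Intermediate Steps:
b(z) = 6 + z + z**2 (b(z) = (z**2 + z) + 6 = (z + z**2) + 6 = 6 + z + z**2)
G(v) = 8 + v**2 - 70*v (G(v) = (v**2 - 70*v) + (6 + 1 + 1**2) = (v**2 - 70*v) + (6 + 1 + 1) = (v**2 - 70*v) + 8 = 8 + v**2 - 70*v)
1205 + G(19 - 18) = 1205 + (8 + (19 - 18)**2 - 70*(19 - 18)) = 1205 + (8 + 1**2 - 70*1) = 1205 + (8 + 1 - 70) = 1205 - 61 = 1144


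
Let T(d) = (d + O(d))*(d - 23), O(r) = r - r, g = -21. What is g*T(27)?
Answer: -2268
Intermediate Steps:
O(r) = 0
T(d) = d*(-23 + d) (T(d) = (d + 0)*(d - 23) = d*(-23 + d))
g*T(27) = -567*(-23 + 27) = -567*4 = -21*108 = -2268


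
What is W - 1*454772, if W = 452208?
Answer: -2564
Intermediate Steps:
W - 1*454772 = 452208 - 1*454772 = 452208 - 454772 = -2564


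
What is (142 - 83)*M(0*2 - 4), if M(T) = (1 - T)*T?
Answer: -1180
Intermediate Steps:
M(T) = T*(1 - T)
(142 - 83)*M(0*2 - 4) = (142 - 83)*((0*2 - 4)*(1 - (0*2 - 4))) = 59*((0 - 4)*(1 - (0 - 4))) = 59*(-4*(1 - 1*(-4))) = 59*(-4*(1 + 4)) = 59*(-4*5) = 59*(-20) = -1180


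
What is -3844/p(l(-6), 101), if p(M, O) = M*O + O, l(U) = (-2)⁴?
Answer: -3844/1717 ≈ -2.2388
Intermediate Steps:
l(U) = 16
p(M, O) = O + M*O
-3844/p(l(-6), 101) = -3844*1/(101*(1 + 16)) = -3844/(101*17) = -3844/1717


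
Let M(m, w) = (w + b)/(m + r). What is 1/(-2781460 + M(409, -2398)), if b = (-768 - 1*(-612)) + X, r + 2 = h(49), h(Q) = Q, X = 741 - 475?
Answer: -57/158543506 ≈ -3.5952e-7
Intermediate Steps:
X = 266
r = 47 (r = -2 + 49 = 47)
b = 110 (b = (-768 - 1*(-612)) + 266 = (-768 + 612) + 266 = -156 + 266 = 110)
M(m, w) = (110 + w)/(47 + m) (M(m, w) = (w + 110)/(m + 47) = (110 + w)/(47 + m))
1/(-2781460 + M(409, -2398)) = 1/(-2781460 + (110 - 2398)/(47 + 409)) = 1/(-2781460 - 2288/456) = 1/(-2781460 + (1/456)*(-2288)) = 1/(-2781460 - 286/57) = 1/(-158543506/57) = -57/158543506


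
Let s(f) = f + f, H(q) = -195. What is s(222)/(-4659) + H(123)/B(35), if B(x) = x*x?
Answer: -96827/380485 ≈ -0.25448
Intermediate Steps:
B(x) = x**2
s(f) = 2*f
s(222)/(-4659) + H(123)/B(35) = (2*222)/(-4659) - 195/(35**2) = 444*(-1/4659) - 195/1225 = -148/1553 - 195*1/1225 = -148/1553 - 39/245 = -96827/380485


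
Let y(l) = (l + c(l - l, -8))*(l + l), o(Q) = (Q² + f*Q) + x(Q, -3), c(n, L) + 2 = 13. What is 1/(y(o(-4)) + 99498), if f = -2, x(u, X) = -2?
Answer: 1/100950 ≈ 9.9059e-6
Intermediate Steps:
c(n, L) = 11 (c(n, L) = -2 + 13 = 11)
o(Q) = -2 + Q² - 2*Q (o(Q) = (Q² - 2*Q) - 2 = -2 + Q² - 2*Q)
y(l) = 2*l*(11 + l) (y(l) = (l + 11)*(l + l) = (11 + l)*(2*l) = 2*l*(11 + l))
1/(y(o(-4)) + 99498) = 1/(2*(-2 + (-4)² - 2*(-4))*(11 + (-2 + (-4)² - 2*(-4))) + 99498) = 1/(2*(-2 + 16 + 8)*(11 + (-2 + 16 + 8)) + 99498) = 1/(2*22*(11 + 22) + 99498) = 1/(2*22*33 + 99498) = 1/(1452 + 99498) = 1/100950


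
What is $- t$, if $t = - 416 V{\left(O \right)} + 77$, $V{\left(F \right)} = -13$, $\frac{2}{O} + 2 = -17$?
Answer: $-5485$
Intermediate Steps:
$O = - \frac{2}{19}$ ($O = \frac{2}{-2 - 17} = \frac{2}{-19} = 2 \left(- \frac{1}{19}\right) = - \frac{2}{19} \approx -0.10526$)
$t = 5485$ ($t = \left(-416\right) \left(-13\right) + 77 = 5408 + 77 = 5485$)
$- t = \left(-1\right) 5485 = -5485$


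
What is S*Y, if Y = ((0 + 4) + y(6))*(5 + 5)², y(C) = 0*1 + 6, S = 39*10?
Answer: 390000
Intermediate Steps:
S = 390
y(C) = 6 (y(C) = 0 + 6 = 6)
Y = 1000 (Y = ((0 + 4) + 6)*(5 + 5)² = (4 + 6)*10² = 10*100 = 1000)
S*Y = 390*1000 = 390000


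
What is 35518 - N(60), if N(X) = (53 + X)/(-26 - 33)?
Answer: 2095675/59 ≈ 35520.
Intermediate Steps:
N(X) = -53/59 - X/59 (N(X) = (53 + X)/(-59) = (53 + X)*(-1/59) = -53/59 - X/59)
35518 - N(60) = 35518 - (-53/59 - 1/59*60) = 35518 - (-53/59 - 60/59) = 35518 - 1*(-113/59) = 35518 + 113/59 = 2095675/59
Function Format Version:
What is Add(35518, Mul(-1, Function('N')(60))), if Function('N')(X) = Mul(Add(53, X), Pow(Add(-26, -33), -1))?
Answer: Rational(2095675, 59) ≈ 35520.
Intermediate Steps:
Function('N')(X) = Add(Rational(-53, 59), Mul(Rational(-1, 59), X)) (Function('N')(X) = Mul(Add(53, X), Pow(-59, -1)) = Mul(Add(53, X), Rational(-1, 59)) = Add(Rational(-53, 59), Mul(Rational(-1, 59), X)))
Add(35518, Mul(-1, Function('N')(60))) = Add(35518, Mul(-1, Add(Rational(-53, 59), Mul(Rational(-1, 59), 60)))) = Add(35518, Mul(-1, Add(Rational(-53, 59), Rational(-60, 59)))) = Add(35518, Mul(-1, Rational(-113, 59))) = Add(35518, Rational(113, 59)) = Rational(2095675, 59)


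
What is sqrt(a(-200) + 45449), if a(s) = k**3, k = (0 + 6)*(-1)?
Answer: sqrt(45233) ≈ 212.68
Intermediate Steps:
k = -6 (k = 6*(-1) = -6)
a(s) = -216 (a(s) = (-6)**3 = -216)
sqrt(a(-200) + 45449) = sqrt(-216 + 45449) = sqrt(45233)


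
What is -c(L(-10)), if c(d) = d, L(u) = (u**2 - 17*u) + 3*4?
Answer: -282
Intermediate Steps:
L(u) = 12 + u**2 - 17*u (L(u) = (u**2 - 17*u) + 12 = 12 + u**2 - 17*u)
-c(L(-10)) = -(12 + (-10)**2 - 17*(-10)) = -(12 + 100 + 170) = -1*282 = -282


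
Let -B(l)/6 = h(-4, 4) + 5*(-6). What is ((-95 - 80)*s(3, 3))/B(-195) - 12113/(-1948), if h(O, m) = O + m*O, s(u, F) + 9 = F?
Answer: 18931/1948 ≈ 9.7182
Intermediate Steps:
s(u, F) = -9 + F
h(O, m) = O + O*m
B(l) = 300 (B(l) = -6*(-4*(1 + 4) + 5*(-6)) = -6*(-4*5 - 30) = -6*(-20 - 30) = -6*(-50) = 300)
((-95 - 80)*s(3, 3))/B(-195) - 12113/(-1948) = ((-95 - 80)*(-9 + 3))/300 - 12113/(-1948) = -175*(-6)*(1/300) - 12113*(-1/1948) = 1050*(1/300) + 12113/1948 = 7/2 + 12113/1948 = 18931/1948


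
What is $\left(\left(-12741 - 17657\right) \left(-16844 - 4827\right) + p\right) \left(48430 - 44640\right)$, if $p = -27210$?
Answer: $2496578543920$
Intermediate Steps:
$\left(\left(-12741 - 17657\right) \left(-16844 - 4827\right) + p\right) \left(48430 - 44640\right) = \left(\left(-12741 - 17657\right) \left(-16844 - 4827\right) - 27210\right) \left(48430 - 44640\right) = \left(\left(-30398\right) \left(-21671\right) - 27210\right) 3790 = \left(658755058 - 27210\right) 3790 = 658727848 \cdot 3790 = 2496578543920$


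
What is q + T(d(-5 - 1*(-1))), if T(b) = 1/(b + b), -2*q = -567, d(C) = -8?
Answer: 4535/16 ≈ 283.44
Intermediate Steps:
q = 567/2 (q = -1/2*(-567) = 567/2 ≈ 283.50)
T(b) = 1/(2*b)
q + T(d(-5 - 1*(-1))) = 567/2 + (1/2)/(-8) = 567/2 + (1/2)*(-1/8) = 567/2 - 1/16 = 4535/16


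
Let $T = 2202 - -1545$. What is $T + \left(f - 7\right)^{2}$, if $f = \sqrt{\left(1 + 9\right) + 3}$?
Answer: $3809 - 14 \sqrt{13} \approx 3758.5$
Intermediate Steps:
$T = 3747$ ($T = 2202 + 1545 = 3747$)
$f = \sqrt{13}$ ($f = \sqrt{10 + 3} = \sqrt{13} \approx 3.6056$)
$T + \left(f - 7\right)^{2} = 3747 + \left(\sqrt{13} - 7\right)^{2} = 3747 + \left(-7 + \sqrt{13}\right)^{2}$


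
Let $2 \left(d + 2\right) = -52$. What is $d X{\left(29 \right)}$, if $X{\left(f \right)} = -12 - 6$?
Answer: $504$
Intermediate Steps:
$d = -28$ ($d = -2 + \frac{1}{2} \left(-52\right) = -2 - 26 = -28$)
$X{\left(f \right)} = -18$ ($X{\left(f \right)} = -12 - 6 = -18$)
$d X{\left(29 \right)} = \left(-28\right) \left(-18\right) = 504$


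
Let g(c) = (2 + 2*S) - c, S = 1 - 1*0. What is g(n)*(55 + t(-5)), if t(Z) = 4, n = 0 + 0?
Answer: 236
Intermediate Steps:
n = 0
S = 1 (S = 1 + 0 = 1)
g(c) = 4 - c (g(c) = (2 + 2*1) - c = (2 + 2) - c = 4 - c)
g(n)*(55 + t(-5)) = (4 - 1*0)*(55 + 4) = (4 + 0)*59 = 4*59 = 236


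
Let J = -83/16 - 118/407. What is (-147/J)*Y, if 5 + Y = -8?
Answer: -12444432/35669 ≈ -348.89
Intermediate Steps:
Y = -13 (Y = -5 - 8 = -13)
J = -35669/6512 (J = -83*1/16 - 118*1/407 = -83/16 - 118/407 = -35669/6512 ≈ -5.4774)
(-147/J)*Y = -147/(-35669/6512)*(-13) = -147*(-6512/35669)*(-13) = (957264/35669)*(-13) = -12444432/35669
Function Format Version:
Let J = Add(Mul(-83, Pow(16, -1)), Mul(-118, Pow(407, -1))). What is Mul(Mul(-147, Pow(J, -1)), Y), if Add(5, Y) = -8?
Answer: Rational(-12444432, 35669) ≈ -348.89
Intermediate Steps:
Y = -13 (Y = Add(-5, -8) = -13)
J = Rational(-35669, 6512) (J = Add(Mul(-83, Rational(1, 16)), Mul(-118, Rational(1, 407))) = Add(Rational(-83, 16), Rational(-118, 407)) = Rational(-35669, 6512) ≈ -5.4774)
Mul(Mul(-147, Pow(J, -1)), Y) = Mul(Mul(-147, Pow(Rational(-35669, 6512), -1)), -13) = Mul(Mul(-147, Rational(-6512, 35669)), -13) = Mul(Rational(957264, 35669), -13) = Rational(-12444432, 35669)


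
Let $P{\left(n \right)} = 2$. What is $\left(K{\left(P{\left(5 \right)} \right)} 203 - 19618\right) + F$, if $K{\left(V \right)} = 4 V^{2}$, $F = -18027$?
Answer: $-34397$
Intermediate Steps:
$\left(K{\left(P{\left(5 \right)} \right)} 203 - 19618\right) + F = \left(4 \cdot 2^{2} \cdot 203 - 19618\right) - 18027 = \left(4 \cdot 4 \cdot 203 - 19618\right) - 18027 = \left(16 \cdot 203 - 19618\right) - 18027 = \left(3248 - 19618\right) - 18027 = -16370 - 18027 = -34397$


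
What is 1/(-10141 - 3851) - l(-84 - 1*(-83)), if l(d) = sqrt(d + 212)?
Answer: -1/13992 - sqrt(211) ≈ -14.526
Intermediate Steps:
l(d) = sqrt(212 + d)
1/(-10141 - 3851) - l(-84 - 1*(-83)) = 1/(-10141 - 3851) - sqrt(212 + (-84 - 1*(-83))) = 1/(-13992) - sqrt(212 + (-84 + 83)) = -1/13992 - sqrt(212 - 1) = -1/13992 - sqrt(211)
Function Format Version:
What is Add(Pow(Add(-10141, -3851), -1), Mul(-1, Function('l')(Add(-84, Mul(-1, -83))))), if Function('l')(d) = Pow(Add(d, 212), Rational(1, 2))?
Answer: Add(Rational(-1, 13992), Mul(-1, Pow(211, Rational(1, 2)))) ≈ -14.526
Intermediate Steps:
Function('l')(d) = Pow(Add(212, d), Rational(1, 2))
Add(Pow(Add(-10141, -3851), -1), Mul(-1, Function('l')(Add(-84, Mul(-1, -83))))) = Add(Pow(Add(-10141, -3851), -1), Mul(-1, Pow(Add(212, Add(-84, Mul(-1, -83))), Rational(1, 2)))) = Add(Pow(-13992, -1), Mul(-1, Pow(Add(212, Add(-84, 83)), Rational(1, 2)))) = Add(Rational(-1, 13992), Mul(-1, Pow(Add(212, -1), Rational(1, 2)))) = Add(Rational(-1, 13992), Mul(-1, Pow(211, Rational(1, 2))))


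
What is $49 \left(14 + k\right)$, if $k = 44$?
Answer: $2842$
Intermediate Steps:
$49 \left(14 + k\right) = 49 \left(14 + 44\right) = 49 \cdot 58 = 2842$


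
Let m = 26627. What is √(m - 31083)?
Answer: 2*I*√1114 ≈ 66.753*I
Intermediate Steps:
√(m - 31083) = √(26627 - 31083) = √(-4456) = 2*I*√1114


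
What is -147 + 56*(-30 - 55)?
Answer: -4907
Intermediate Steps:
-147 + 56*(-30 - 55) = -147 + 56*(-85) = -147 - 4760 = -4907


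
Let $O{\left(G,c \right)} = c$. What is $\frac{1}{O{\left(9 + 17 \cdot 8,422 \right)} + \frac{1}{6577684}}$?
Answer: $\frac{6577684}{2775782649} \approx 0.0023697$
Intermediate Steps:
$\frac{1}{O{\left(9 + 17 \cdot 8,422 \right)} + \frac{1}{6577684}} = \frac{1}{422 + \frac{1}{6577684}} = \frac{1}{\frac{2775782649}{6577684}} = \frac{6577684}{2775782649}$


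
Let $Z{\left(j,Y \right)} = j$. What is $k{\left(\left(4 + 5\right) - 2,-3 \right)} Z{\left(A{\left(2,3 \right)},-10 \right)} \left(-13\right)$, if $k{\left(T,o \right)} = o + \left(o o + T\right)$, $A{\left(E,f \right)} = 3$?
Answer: $-507$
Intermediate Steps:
$k{\left(T,o \right)} = T + o + o^{2}$ ($k{\left(T,o \right)} = o + \left(o^{2} + T\right) = o + \left(T + o^{2}\right) = T + o + o^{2}$)
$k{\left(\left(4 + 5\right) - 2,-3 \right)} Z{\left(A{\left(2,3 \right)},-10 \right)} \left(-13\right) = \left(\left(\left(4 + 5\right) - 2\right) - 3 + \left(-3\right)^{2}\right) 3 \left(-13\right) = \left(\left(9 - 2\right) - 3 + 9\right) 3 \left(-13\right) = \left(7 - 3 + 9\right) 3 \left(-13\right) = 13 \cdot 3 \left(-13\right) = 39 \left(-13\right) = -507$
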